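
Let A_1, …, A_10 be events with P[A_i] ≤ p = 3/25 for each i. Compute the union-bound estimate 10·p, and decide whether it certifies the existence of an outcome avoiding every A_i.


Union bound: P[∪_{i=1}^{10} A_i] ≤ Σ_i P[A_i] ≤ 10·p = 10·(3/25) = 6/5.
Numerically: 6/5 ≈ 1.200.
Is 6/5 < 1? NO.
Since the bound 6/5 is ≥ 1, the union bound is uninformative here; it does NOT by itself certify existence.

10·p = 6/5 ≈ 1.200; existence NOT certified by the union bound.


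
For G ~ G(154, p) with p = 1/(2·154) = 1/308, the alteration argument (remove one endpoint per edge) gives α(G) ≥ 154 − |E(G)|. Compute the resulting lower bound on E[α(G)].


E[|E(G)|] = C(154, 2)·p = 11781 · (1/308) = 153/4.
E[α(G)] ≥ n − E[|E(G)|] = 154 − 153/4 = 463/4.
Numerically: ≈ 115.7500.
(This is only a lower bound; the true E[α(G)] may be larger.)

E[α(G)] ≥ 463/4 ≈ 115.7500.


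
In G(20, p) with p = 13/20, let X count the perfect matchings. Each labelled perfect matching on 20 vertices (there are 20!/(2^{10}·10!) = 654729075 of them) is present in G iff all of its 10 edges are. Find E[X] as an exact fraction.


K_20 has 20!/(2^{10}·10!) = 654729075 labelled perfect matchings.
For each such perfect matching H, let X_H = 1 if all 10 edges of H are present in G. Then P[X_H = 1] = p^{10} = (13/20)^{10} = 137858491849/10240000000000.
By linearity of expectation: E[X] = Σ_H E[X_H] = 654729075 · p^{10} = 654729075 · 137858491849/10240000000000 = 3610398513967632387/409600000000.
Numerically: E[X] ≈ 8.8144e+06.

E[X] = 654729075 · (13/20)^{10} = 3610398513967632387/409600000000 ≈ 8.8144e+06.


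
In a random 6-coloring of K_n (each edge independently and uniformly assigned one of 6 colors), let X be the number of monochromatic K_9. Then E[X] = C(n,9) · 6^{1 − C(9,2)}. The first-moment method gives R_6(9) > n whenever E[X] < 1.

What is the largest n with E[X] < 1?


We need C(n, 9) · 6^{1 − 36} < 1, i.e. C(n, 9) < 6^{36 − 1} = 1719070799748422591028658176.
Check values of n near the boundary:
  n = 4407: C(4407, 9) = 1713856532599459170657070050; 1713856532599459170657070050 < 1719070799748422591028658176? YES
  n = 4408: C(4408, 9) = 1717362945146264156457459600; 1717362945146264156457459600 < 1719070799748422591028658176? YES
  n = 4409: C(4409, 9) = 1720875732988608787686577131; 1720875732988608787686577131 < 1719070799748422591028658176? NO
  n = 4410: C(4410, 9) = 1724394906266704102180823710; 1724394906266704102180823710 < 1719070799748422591028658176? NO
The largest n with C(n, 9) < 1719070799748422591028658176 is n = 4408 (where E[X] = 35778394690547169926197075/35813974994758803979763712 ≈ 0.99901). Hence R_6(9) > 4408, i.e. R_6(9) ≥ 4409.

Largest n = 4408; hence R_6(9) > 4408.


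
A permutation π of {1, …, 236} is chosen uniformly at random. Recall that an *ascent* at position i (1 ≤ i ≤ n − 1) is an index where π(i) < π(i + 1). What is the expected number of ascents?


Write X = Σ X_I over i = 1, …, 235, with X_I the indicator of one ascent.
There are 235 indicators.
For each fixed i, the pair (π(i), π(i+1)) is a uniformly random ordered pair of distinct values from {1, …, 236}; by symmetry P[π(i) < π(i+1)] = 1/2.
By linearity: E[X] = 235 · (1/2) = (236 − 1) · (1/2) = 235/2 ≈ 117.5000.

E[X] = 235/2 = 117.5000.


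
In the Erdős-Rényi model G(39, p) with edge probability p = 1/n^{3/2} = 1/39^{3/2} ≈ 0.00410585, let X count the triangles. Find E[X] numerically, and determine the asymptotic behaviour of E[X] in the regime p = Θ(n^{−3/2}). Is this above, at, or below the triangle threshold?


Number of potential triangles: C(39, 3) = 9139.
Each occurs with probability p³ ≈ (0.00410585)³ ≈ 6.92164416e-08.
By linearity: E[X] = C(39, 3)·p³ ≈ 9139 · 6.92164416e-08 ≈ 0.000633.
Since α = 3/2 > 1, p = c/n^{3/2} = o(1/n) is below the triangle threshold p ~ 1/n. Asymptotically E[X] ~ (c³/6)·n^{3(1−α)} = (1³/6)·n^{-1.5} → 0, so by Markov's inequality G has no triangles w.h.p.

E[X] ≈ 0.000633; in regime p = Θ(1/n^{3/2}) E[X] tends to 0 (below the triangle threshold p ~ 1/n).


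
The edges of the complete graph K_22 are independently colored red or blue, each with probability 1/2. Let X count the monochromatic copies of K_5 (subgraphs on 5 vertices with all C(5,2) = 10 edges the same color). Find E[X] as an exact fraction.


Let X = Σ_S X_S over the C(22, 5) = 26334 subsets S of size 5, where X_S = 1 if the K_5 on S is monochromatic.
For a fixed S, the K_5 on S has C(5, 2) = 10 edges. P[all 10 edges red] = (1/2)^10, and likewise for blue, so P[monochromatic] = 2·(1/2)^10 = 2^{1 − 10} = 1/512.
Summing: E[X] = C(22, 5) · 2^{1 − 10} = 26334 · 1/512 = 13167/256.
Numerically: E[X] ≈ 51.43359.

E[X] = C(22,5)·2^(1−C(5,2)) = 13167/256 ≈ 51.43359.


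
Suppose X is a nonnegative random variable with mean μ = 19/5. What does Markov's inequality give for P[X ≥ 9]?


μ = E[X] = 19/5, a = 9.
Markov: P[X ≥ 9] ≤ μ/a = (19/5)/9 = 19/45.
Numerically: ≈ 0.42222.
(Since a = 9 > μ = 3.80000, the bound 19/45 is < 1 and informative.)

P[X ≥ 9] ≤ 19/45 ≈ 0.42222.


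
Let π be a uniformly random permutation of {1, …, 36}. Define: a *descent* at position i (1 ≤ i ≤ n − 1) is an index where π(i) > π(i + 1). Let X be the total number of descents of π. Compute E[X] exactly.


Write X = Σ X_I over i = 1, …, 35, with X_I the indicator of one descent.
There are 35 indicators.
For each fixed i, the pair (π(i), π(i+1)) is a uniformly random ordered pair of distinct values from {1, …, 36}; by symmetry P[π(i) > π(i+1)] = 1/2.
By linearity: E[X] = 35 · (1/2) = (36 − 1) · (1/2) = 35/2 ≈ 17.50000.

E[X] = 35/2 = 17.50000.


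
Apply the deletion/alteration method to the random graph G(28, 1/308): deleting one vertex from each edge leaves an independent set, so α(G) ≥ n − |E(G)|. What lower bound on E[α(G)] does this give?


E[|E(G)|] = C(28, 2)·p = 378 · (1/308) = 27/22.
E[α(G)] ≥ n − E[|E(G)|] = 28 − 27/22 = 589/22.
Numerically: ≈ 26.772727.
(This is only a lower bound; the true E[α(G)] may be larger.)

E[α(G)] ≥ 589/22 ≈ 26.772727.


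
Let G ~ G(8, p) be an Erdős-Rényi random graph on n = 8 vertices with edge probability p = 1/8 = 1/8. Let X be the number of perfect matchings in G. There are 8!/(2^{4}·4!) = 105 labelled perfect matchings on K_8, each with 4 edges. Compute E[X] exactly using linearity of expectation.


K_8 has 8!/(2^{4}·4!) = 105 labelled perfect matchings.
For each such perfect matching H, let X_H = 1 if all 4 edges of H are present in G. Then P[X_H = 1] = p^{4} = (1/8)^{4} = 1/4096.
By linearity of expectation: E[X] = Σ_H E[X_H] = 105 · p^{4} = 105 · 1/4096 = 105/4096.
Numerically: E[X] ≈ 0.0256.

E[X] = 105 · (1/8)^{4} = 105/4096 ≈ 0.0256.


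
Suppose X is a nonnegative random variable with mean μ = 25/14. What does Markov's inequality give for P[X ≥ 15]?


μ = E[X] = 25/14, a = 15.
Markov: P[X ≥ 15] ≤ μ/a = (25/14)/15 = 5/42.
Numerically: ≈ 0.11905.
(Since a = 15 > μ = 1.78571, the bound 5/42 is < 1 and informative.)

P[X ≥ 15] ≤ 5/42 ≈ 0.11905.


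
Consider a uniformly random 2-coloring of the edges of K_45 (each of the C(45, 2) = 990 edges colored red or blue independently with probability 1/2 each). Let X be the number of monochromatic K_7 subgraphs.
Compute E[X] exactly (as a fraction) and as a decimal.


Let X = Σ_S X_S over the C(45, 7) = 45379620 subsets S of size 7, where X_S = 1 if the K_7 on S is monochromatic.
For a fixed S, the K_7 on S has C(7, 2) = 21 edges. P[all 21 edges red] = (1/2)^21, and likewise for blue, so P[monochromatic] = 2·(1/2)^21 = 2^{1 − 21} = 1/1048576.
By linearity of expectation: E[X] = C(45, 7) · 2^{1 − 21} = 45379620 · 1/1048576 = 11344905/262144.
Numerically: E[X] ≈ 43.277.

E[X] = C(45,7)·2^(1−C(7,2)) = 11344905/262144 ≈ 43.277.


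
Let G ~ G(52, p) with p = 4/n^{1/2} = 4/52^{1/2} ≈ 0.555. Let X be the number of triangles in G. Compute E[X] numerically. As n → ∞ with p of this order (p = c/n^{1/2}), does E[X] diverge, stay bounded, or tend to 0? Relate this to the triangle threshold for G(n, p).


Number of potential triangles: C(52, 3) = 22100.
Each occurs with probability p³ ≈ (0.555)³ ≈ 1.70677e-01.
By linearity: E[X] = C(52, 3)·p³ ≈ 22100 · 1.70677e-01 ≈ 3771.961.
Since α = 1/2 < 1, p = c/n^{1/2} ≫ 1/n is above the triangle threshold p ~ 1/n. Asymptotically E[X] ~ (c³/6)·n^{3(1−α)} = (4³/6)·n^{1.5} → ∞; triangles are abundant w.h.p.

E[X] ≈ 3771.961; in regime p = Θ(1/n^{1/2}) E[X] diverges (above the triangle threshold p ~ 1/n).


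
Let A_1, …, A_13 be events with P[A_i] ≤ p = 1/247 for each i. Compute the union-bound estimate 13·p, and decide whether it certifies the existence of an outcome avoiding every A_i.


Union bound: P[∪_{i=1}^{13} A_i] ≤ Σ_i P[A_i] ≤ 13·p = 13·(1/247) = 1/19.
Numerically: 1/19 ≈ 0.052632.
Is 1/19 < 1? YES.
Since P[∪ A_i] ≤ 1/19 < 1, the complement has P[∩ A_i^c] ≥ 1 − 1/19 = 18/19 > 0, so some outcome avoids every A_i.

13·p = 1/19 ≈ 0.052632; existence CERTIFIED by the union bound.


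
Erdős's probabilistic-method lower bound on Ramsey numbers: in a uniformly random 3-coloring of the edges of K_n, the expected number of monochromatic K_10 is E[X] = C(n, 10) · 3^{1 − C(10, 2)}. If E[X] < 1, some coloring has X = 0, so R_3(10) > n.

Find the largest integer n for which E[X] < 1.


We need C(n, 10) · 3^{1 − 45} < 1, i.e. C(n, 10) < 3^{45 − 1} = 984770902183611232881.
Check values of n near the boundary:
  n = 572: C(572, 10) = 954640815642161682606; 954640815642161682606 < 984770902183611232881? YES
  n = 573: C(573, 10) = 971597135635805762226; 971597135635805762226 < 984770902183611232881? YES
  n = 574: C(574, 10) = 988824035203816502691; 988824035203816502691 < 984770902183611232881? NO
  n = 575: C(575, 10) = 1006325345561406175305; 1006325345561406175305 < 984770902183611232881? NO
  n = 576: C(576, 10) = 1024104945306307344480; 1024104945306307344480 < 984770902183611232881? NO
The largest n with C(n, 10) < 984770902183611232881 is n = 573 (where E[X] = 35985079097622435638/36472996377170786403 ≈ 0.986623). Hence R_3(10) > 573, i.e. R_3(10) ≥ 574.

Largest n = 573; hence R_3(10) > 573.


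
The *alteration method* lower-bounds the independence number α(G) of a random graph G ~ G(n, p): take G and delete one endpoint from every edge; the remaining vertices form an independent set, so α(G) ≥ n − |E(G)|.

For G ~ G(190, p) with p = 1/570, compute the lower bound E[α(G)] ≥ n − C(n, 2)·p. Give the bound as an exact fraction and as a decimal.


E[|E(G)|] = C(190, 2)·p = 17955 · (1/570) = 63/2.
E[α(G)] ≥ n − E[|E(G)|] = 190 − 63/2 = 317/2.
Numerically: ≈ 158.5000.
(This is only a lower bound; the true E[α(G)] may be larger.)

E[α(G)] ≥ 317/2 ≈ 158.5000.


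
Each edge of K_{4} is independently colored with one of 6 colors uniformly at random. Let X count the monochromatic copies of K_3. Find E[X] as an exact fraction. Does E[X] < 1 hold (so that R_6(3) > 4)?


E[X] = C(4, 3) · 6^{1 − 3} = 4 · 6^{−2} = 4/36.
As a reduced fraction: E[X] = 1/9 ≈ 0.1111111.
Is E[X] < 1? YES.
Since E[X] < 1, there exists a 6-coloring of K_{4} with no monochromatic K_3; hence R_6(3) > 4.

E[X] = 1/9 ≈ 0.1111111; E[X] < 1, so R_6(3) > 4.


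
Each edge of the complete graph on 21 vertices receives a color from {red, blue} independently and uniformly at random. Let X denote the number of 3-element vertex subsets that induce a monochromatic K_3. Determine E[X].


Let X = Σ_S X_S over the C(21, 3) = 1330 subsets S of size 3, where X_S = 1 if the K_3 on S is monochromatic.
For a fixed S, the K_3 on S has C(3, 2) = 3 edges. P[all 3 edges red] = (1/2)^3, and likewise for blue, so P[monochromatic] = 2·(1/2)^3 = 2^{1 − 3} = 1/4.
By linearity of expectation: E[X] = C(21, 3) · 2^{1 − 3} = 1330 · 1/4 = 665/2.
Numerically: E[X] ≈ 332.500000.

E[X] = C(21,3)·2^(1−C(3,2)) = 665/2 ≈ 332.500000.


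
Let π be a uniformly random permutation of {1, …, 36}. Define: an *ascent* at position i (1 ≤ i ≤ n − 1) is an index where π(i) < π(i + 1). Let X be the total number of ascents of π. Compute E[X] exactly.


Write X = Σ X_I over i = 1, …, 35, with X_I the indicator of one ascent.
There are 35 indicators.
For each fixed i, the pair (π(i), π(i+1)) is a uniformly random ordered pair of distinct values from {1, …, 36}; by symmetry P[π(i) < π(i+1)] = 1/2.
By linearity: E[X] = 35 · (1/2) = (36 − 1) · (1/2) = 35/2 ≈ 17.50000.

E[X] = 35/2 = 17.50000.


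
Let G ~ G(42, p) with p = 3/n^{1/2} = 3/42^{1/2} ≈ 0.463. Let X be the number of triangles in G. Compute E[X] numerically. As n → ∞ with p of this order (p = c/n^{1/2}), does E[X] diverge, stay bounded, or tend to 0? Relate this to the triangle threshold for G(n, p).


Number of potential triangles: C(42, 3) = 11480.
Each occurs with probability p³ ≈ (0.463)³ ≈ 9.91950e-02.
By linearity: E[X] = C(42, 3)·p³ ≈ 11480 · 9.91950e-02 ≈ 1138.759.
Since α = 1/2 < 1, p = c/n^{1/2} ≫ 1/n is above the triangle threshold p ~ 1/n. Asymptotically E[X] ~ (c³/6)·n^{3(1−α)} = (3³/6)·n^{1.5} → ∞; triangles are abundant w.h.p.

E[X] ≈ 1138.759; in regime p = Θ(1/n^{1/2}) E[X] diverges (above the triangle threshold p ~ 1/n).


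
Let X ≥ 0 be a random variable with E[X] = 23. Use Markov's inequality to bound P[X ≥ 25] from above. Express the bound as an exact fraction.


μ = E[X] = 23, a = 25.
Markov: P[X ≥ 25] ≤ μ/a = (23)/25 = 23/25.
Numerically: ≈ 0.9200.
(Since a = 25 > μ = 23.0000, the bound 23/25 is < 1 and informative.)

P[X ≥ 25] ≤ 23/25 ≈ 0.9200.


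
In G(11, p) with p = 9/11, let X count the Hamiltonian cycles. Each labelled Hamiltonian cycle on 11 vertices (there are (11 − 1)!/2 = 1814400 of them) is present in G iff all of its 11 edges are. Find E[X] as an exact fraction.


K_11 has (11 − 1)!/2 = 1814400 labelled Hamiltonian cycles.
For each such Hamiltonian cycle H, let X_H = 1 if all 11 edges of H are present in G. Then P[X_H = 1] = p^{11} = (9/11)^{11} = 31381059609/285311670611.
Summing the indicators: E[X] = Σ_H E[X_H] = 1814400 · p^{11} = 1814400 · 31381059609/285311670611 = 56937794554569600/285311670611.
Numerically: E[X] ≈ 1.9956e+05.

E[X] = 1814400 · (9/11)^{11} = 56937794554569600/285311670611 ≈ 1.9956e+05.


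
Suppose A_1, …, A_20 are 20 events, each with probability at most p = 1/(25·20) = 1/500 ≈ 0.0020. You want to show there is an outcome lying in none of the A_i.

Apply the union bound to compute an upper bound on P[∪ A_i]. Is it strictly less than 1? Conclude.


Union bound: P[∪_{i=1}^{20} A_i] ≤ Σ_i P[A_i] ≤ 20·p = 20·(1/500) = 1/25.
Numerically: 1/25 ≈ 0.0400.
Is 1/25 < 1? YES.
Since P[∪ A_i] ≤ 1/25 < 1, the complement has P[∩ A_i^c] ≥ 1 − 1/25 = 24/25 > 0, so some outcome avoids every A_i.

20·p = 1/25 ≈ 0.0400; existence CERTIFIED by the union bound.


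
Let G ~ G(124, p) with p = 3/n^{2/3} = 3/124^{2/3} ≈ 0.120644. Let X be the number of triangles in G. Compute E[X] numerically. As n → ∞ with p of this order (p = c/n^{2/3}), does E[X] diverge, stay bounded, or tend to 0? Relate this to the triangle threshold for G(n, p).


Number of potential triangles: C(124, 3) = 310124.
Each occurs with probability p³ ≈ (0.120644)³ ≈ 1.75598335e-03.
By linearity: E[X] = C(124, 3)·p³ ≈ 310124 · 1.75598335e-03 ≈ 544.572581.
Since α = 2/3 < 1, p = c/n^{2/3} ≫ 1/n is above the triangle threshold p ~ 1/n. Asymptotically E[X] ~ (c³/6)·n^{3(1−α)} = (3³/6)·n^{1} → ∞; triangles are abundant w.h.p.

E[X] ≈ 544.572581; in regime p = Θ(1/n^{2/3}) E[X] diverges (above the triangle threshold p ~ 1/n).


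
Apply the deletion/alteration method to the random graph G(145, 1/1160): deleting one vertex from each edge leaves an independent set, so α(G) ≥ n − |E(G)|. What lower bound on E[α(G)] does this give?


E[|E(G)|] = C(145, 2)·p = 10440 · (1/1160) = 9.
E[α(G)] ≥ n − E[|E(G)|] = 145 − 9 = 136.
Numerically: ≈ 136.00000.
(This is only a lower bound; the true E[α(G)] may be larger.)

E[α(G)] ≥ 136 ≈ 136.00000.


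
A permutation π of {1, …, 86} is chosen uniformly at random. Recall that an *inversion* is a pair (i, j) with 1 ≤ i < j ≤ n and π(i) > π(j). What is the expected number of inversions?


Write X = Σ X_I over the C(86, 2) = 3655 pairs i < j, with X_I the indicator of one inversion.
There are 3655 indicators.
For each fixed pair i < j, the values π(i) and π(j) are two distinct elements of {1, …, 86} in uniformly random order; by symmetry P[π(i) > π(j)] = 1/2.
By linearity: E[X] = 3655 · (1/2) = C(86, 2) · (1/2) = 3655/2 = 3655/2 ≈ 1827.50000.

E[X] = 3655/2 = 1827.50000.


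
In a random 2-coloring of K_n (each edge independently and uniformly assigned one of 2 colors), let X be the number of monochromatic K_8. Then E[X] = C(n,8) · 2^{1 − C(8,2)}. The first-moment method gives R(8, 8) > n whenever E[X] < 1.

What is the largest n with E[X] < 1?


We need C(n, 8) · 2^{1 − 28} < 1, i.e. C(n, 8) < 2^{28 − 1} = 134217728.
Check values of n near the boundary:
  n = 40: C(40, 8) = 76904685; 76904685 < 134217728? YES
  n = 41: C(41, 8) = 95548245; 95548245 < 134217728? YES
  n = 42: C(42, 8) = 118030185; 118030185 < 134217728? YES
  n = 43: C(43, 8) = 145008513; 145008513 < 134217728? NO
  n = 44: C(44, 8) = 177232627; 177232627 < 134217728? NO
  n = 45: C(45, 8) = 215553195; 215553195 < 134217728? NO
The largest n with C(n, 8) < 134217728 is n = 42 (where E[X] = 118030185/134217728 ≈ 0.879393). Hence R(8, 8) > 42, i.e. R(8, 8) ≥ 43.

Largest n = 42; hence R(8, 8) > 42.


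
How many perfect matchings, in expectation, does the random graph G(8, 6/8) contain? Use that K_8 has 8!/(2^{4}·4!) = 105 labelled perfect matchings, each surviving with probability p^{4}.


K_8 has 8!/(2^{4}·4!) = 105 labelled perfect matchings.
For each such perfect matching H, let X_H = 1 if all 4 edges of H are present in G. Then P[X_H = 1] = p^{4} = (3/4)^{4} = 81/256.
Summing the indicators: E[X] = Σ_H E[X_H] = 105 · p^{4} = 105 · 81/256 = 8505/256.
Numerically: E[X] ≈ 33.223.

E[X] = 105 · (3/4)^{4} = 8505/256 ≈ 33.223.


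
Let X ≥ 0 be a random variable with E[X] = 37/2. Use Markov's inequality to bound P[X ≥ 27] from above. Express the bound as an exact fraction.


μ = E[X] = 37/2, a = 27.
Markov: P[X ≥ 27] ≤ μ/a = (37/2)/27 = 37/54.
Numerically: ≈ 0.6852.
(Since a = 27 > μ = 18.5000, the bound 37/54 is < 1 and informative.)

P[X ≥ 27] ≤ 37/54 ≈ 0.6852.


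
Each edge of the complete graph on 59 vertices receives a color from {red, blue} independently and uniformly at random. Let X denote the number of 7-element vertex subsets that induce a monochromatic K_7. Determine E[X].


Let X = Σ_S X_S over the C(59, 7) = 341149446 subsets S of size 7, where X_S = 1 if the K_7 on S is monochromatic.
For a fixed S, the K_7 on S has C(7, 2) = 21 edges. P[all 21 edges red] = (1/2)^21, and likewise for blue, so P[monochromatic] = 2·(1/2)^21 = 2^{1 − 21} = 1/1048576.
Summing: E[X] = C(59, 7) · 2^{1 − 21} = 341149446 · 1/1048576 = 170574723/524288.
Numerically: E[X] ≈ 325.345465.

E[X] = C(59,7)·2^(1−C(7,2)) = 170574723/524288 ≈ 325.345465.


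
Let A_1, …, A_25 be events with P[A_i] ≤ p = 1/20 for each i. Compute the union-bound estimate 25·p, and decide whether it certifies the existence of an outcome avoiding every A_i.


Union bound: P[∪_{i=1}^{25} A_i] ≤ Σ_i P[A_i] ≤ 25·p = 25·(1/20) = 5/4.
Numerically: 5/4 ≈ 1.2500.
Is 5/4 < 1? NO.
Since the bound 5/4 is ≥ 1, the union bound is uninformative here; it does NOT by itself certify existence.

25·p = 5/4 ≈ 1.2500; existence NOT certified by the union bound.


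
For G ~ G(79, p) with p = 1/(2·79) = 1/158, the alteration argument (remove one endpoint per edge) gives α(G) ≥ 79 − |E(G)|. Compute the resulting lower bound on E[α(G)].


E[|E(G)|] = C(79, 2)·p = 3081 · (1/158) = 39/2.
E[α(G)] ≥ n − E[|E(G)|] = 79 − 39/2 = 119/2.
Numerically: ≈ 59.500000.
(This is only a lower bound; the true E[α(G)] may be larger.)

E[α(G)] ≥ 119/2 ≈ 59.500000.


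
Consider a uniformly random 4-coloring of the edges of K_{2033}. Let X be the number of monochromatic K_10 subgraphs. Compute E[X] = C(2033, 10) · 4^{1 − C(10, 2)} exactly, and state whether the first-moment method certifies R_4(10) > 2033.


E[X] = C(2033, 10) · 4^{1 − 45} = 325074373196988390113235240 · 4^{−44} = 325074373196988390113235240/309485009821345068724781056.
As a reduced fraction: E[X] = 40634296649623548764154405/38685626227668133590597632 ≈ 1.0503719.
Is E[X] < 1? NO.
Since E[X] ≥ 1, the first-moment bound is inconclusive at n = 2033; it does NOT by itself certify R_4(10) > 2033.

E[X] = 40634296649623548764154405/38685626227668133590597632 ≈ 1.0503719; E[X] ≥ 1; first-moment method inconclusive here.


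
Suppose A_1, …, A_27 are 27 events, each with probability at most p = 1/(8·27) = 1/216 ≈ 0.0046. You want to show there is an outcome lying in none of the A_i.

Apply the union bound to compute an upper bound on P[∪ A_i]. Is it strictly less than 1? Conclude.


Union bound: P[∪_{i=1}^{27} A_i] ≤ Σ_i P[A_i] ≤ 27·p = 27·(1/216) = 1/8.
Numerically: 1/8 ≈ 0.1250.
Is 1/8 < 1? YES.
Since P[∪ A_i] ≤ 1/8 < 1, the complement has P[∩ A_i^c] ≥ 1 − 1/8 = 7/8 > 0, so some outcome avoids every A_i.

27·p = 1/8 ≈ 0.1250; existence CERTIFIED by the union bound.


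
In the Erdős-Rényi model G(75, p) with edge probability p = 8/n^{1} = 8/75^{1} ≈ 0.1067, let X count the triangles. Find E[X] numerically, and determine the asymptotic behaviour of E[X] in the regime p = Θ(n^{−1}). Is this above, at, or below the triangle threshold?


Number of potential triangles: C(75, 3) = 67525.
Each occurs with probability p³ ≈ (0.1067)³ ≈ 1.213630e-03.
By linearity: E[X] = C(75, 3)·p³ ≈ 67525 · 1.213630e-03 ≈ 81.9503.
Here α = 1, so p = 8/n is exactly at the triangle threshold p ~ 1/n. Asymptotically E[X] → c³/6 = 8³/6 = 256/3 ≈ 85.3333, a bounded constant. In this regime the triangle count is asymptotically Poisson(c³/6).

E[X] ≈ 81.9503; in regime p = Θ(1/n^{1}) E[X] stays bounded (at the triangle threshold p ~ 1/n).


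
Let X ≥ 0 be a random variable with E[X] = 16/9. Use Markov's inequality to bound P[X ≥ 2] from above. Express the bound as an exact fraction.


μ = E[X] = 16/9, a = 2.
Markov: P[X ≥ 2] ≤ μ/a = (16/9)/2 = 8/9.
Numerically: ≈ 0.889.
(Since a = 2 > μ = 1.778, the bound 8/9 is < 1 and informative.)

P[X ≥ 2] ≤ 8/9 ≈ 0.889.


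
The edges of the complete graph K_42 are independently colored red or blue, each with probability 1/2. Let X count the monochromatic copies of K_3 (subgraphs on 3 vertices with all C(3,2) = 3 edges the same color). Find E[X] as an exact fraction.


Let X = Σ_S X_S over the C(42, 3) = 11480 subsets S of size 3, where X_S = 1 if the K_3 on S is monochromatic.
For a fixed S, the K_3 on S has C(3, 2) = 3 edges. P[all 3 edges red] = (1/2)^3, and likewise for blue, so P[monochromatic] = 2·(1/2)^3 = 2^{1 − 3} = 1/4.
Summing: E[X] = C(42, 3) · 2^{1 − 3} = 11480 · 1/4 = 2870.
Numerically: E[X] ≈ 2870.0000.

E[X] = C(42,3)·2^(1−C(3,2)) = 2870 ≈ 2870.0000.


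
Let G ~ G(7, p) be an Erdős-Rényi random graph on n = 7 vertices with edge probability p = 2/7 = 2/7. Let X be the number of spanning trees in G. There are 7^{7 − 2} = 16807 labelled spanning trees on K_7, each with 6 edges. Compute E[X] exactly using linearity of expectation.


K_7 has 7^{7 − 2} = 16807 labelled spanning trees.
For each such spanning tree H, let X_H = 1 if all 6 edges of H are present in G. Then P[X_H = 1] = p^{6} = (2/7)^{6} = 64/117649.
By linearity: E[X] = Σ_H E[X_H] = 16807 · p^{6} = 16807 · 64/117649 = 64/7.
Numerically: E[X] ≈ 9.1429.

E[X] = 16807 · (2/7)^{6} = 64/7 ≈ 9.1429.


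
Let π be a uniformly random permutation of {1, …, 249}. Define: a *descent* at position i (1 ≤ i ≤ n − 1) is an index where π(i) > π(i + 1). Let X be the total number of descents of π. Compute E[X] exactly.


Write X = Σ X_I over i = 1, …, 248, with X_I the indicator of one descent.
There are 248 indicators.
For each fixed i, the pair (π(i), π(i+1)) is a uniformly random ordered pair of distinct values from {1, …, 249}; by symmetry P[π(i) > π(i+1)] = 1/2.
By linearity: E[X] = 248 · (1/2) = (249 − 1) · (1/2) = 124 ≈ 124.0000.

E[X] = 124 = 124.0000.


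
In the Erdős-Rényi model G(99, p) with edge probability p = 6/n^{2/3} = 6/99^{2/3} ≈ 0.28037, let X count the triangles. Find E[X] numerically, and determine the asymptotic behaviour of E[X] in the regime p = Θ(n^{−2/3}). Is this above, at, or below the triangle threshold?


Number of potential triangles: C(99, 3) = 156849.
Each occurs with probability p³ ≈ (0.28037)³ ≈ 2.2038567e-02.
By linearity: E[X] = C(99, 3)·p³ ≈ 156849 · 2.2038567e-02 ≈ 3456.72727.
Since α = 2/3 < 1, p = c/n^{2/3} ≫ 1/n is above the triangle threshold p ~ 1/n. Asymptotically E[X] ~ (c³/6)·n^{3(1−α)} = (6³/6)·n^{1} → ∞; triangles are abundant w.h.p.

E[X] ≈ 3456.72727; in regime p = Θ(1/n^{2/3}) E[X] diverges (above the triangle threshold p ~ 1/n).


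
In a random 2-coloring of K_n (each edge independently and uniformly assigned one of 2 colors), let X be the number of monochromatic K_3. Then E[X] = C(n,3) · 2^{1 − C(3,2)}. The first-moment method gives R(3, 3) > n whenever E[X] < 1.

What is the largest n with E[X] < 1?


We need C(n, 3) · 2^{1 − 3} < 1, i.e. C(n, 3) < 2^{3 − 1} = 4.
Check values of n near the boundary:
  n = 3: C(3, 3) = 1; 1 < 4? YES
  n = 4: C(4, 3) = 4; 4 < 4? NO
The largest n with C(n, 3) < 4 is n = 3 (where E[X] = 1/4 ≈ 0.2500000). Hence R(3, 3) > 3, i.e. R(3, 3) ≥ 4.

Largest n = 3; hence R(3, 3) > 3.


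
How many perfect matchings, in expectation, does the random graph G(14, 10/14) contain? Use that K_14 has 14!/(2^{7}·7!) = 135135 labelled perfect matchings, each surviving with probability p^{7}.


K_14 has 14!/(2^{7}·7!) = 135135 labelled perfect matchings.
For each such perfect matching H, let X_H = 1 if all 7 edges of H are present in G. Then P[X_H = 1] = p^{7} = (5/7)^{7} = 78125/823543.
By linearity of expectation: E[X] = Σ_H E[X_H] = 135135 · p^{7} = 135135 · 78125/823543 = 1508203125/117649.
Numerically: E[X] ≈ 12819.5.

E[X] = 135135 · (5/7)^{7} = 1508203125/117649 ≈ 12819.5.


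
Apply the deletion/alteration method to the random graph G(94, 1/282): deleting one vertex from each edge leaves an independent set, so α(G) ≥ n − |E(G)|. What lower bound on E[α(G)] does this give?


E[|E(G)|] = C(94, 2)·p = 4371 · (1/282) = 31/2.
E[α(G)] ≥ n − E[|E(G)|] = 94 − 31/2 = 157/2.
Numerically: ≈ 78.5000.
(This is only a lower bound; the true E[α(G)] may be larger.)

E[α(G)] ≥ 157/2 ≈ 78.5000.


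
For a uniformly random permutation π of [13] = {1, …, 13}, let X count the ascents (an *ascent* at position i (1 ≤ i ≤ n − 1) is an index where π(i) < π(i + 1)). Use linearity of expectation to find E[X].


Write X = Σ X_I over i = 1, …, 12, with X_I the indicator of one ascent.
There are 12 indicators.
For each fixed i, the pair (π(i), π(i+1)) is a uniformly random ordered pair of distinct values from {1, …, 13}; by symmetry P[π(i) < π(i+1)] = 1/2.
By linearity: E[X] = 12 · (1/2) = (13 − 1) · (1/2) = 6 ≈ 6.000000.

E[X] = 6 = 6.000000.


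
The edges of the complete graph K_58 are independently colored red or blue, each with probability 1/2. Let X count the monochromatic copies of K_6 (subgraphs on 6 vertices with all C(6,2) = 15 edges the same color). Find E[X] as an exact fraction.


Let X = Σ_S X_S over the C(58, 6) = 40475358 subsets S of size 6, where X_S = 1 if the K_6 on S is monochromatic.
For a fixed S, the K_6 on S has C(6, 2) = 15 edges. P[all 15 edges red] = (1/2)^15, and likewise for blue, so P[monochromatic] = 2·(1/2)^15 = 2^{1 − 15} = 1/16384.
By linearity: E[X] = C(58, 6) · 2^{1 − 15} = 40475358 · 1/16384 = 20237679/8192.
Numerically: E[X] ≈ 2470.420.

E[X] = C(58,6)·2^(1−C(6,2)) = 20237679/8192 ≈ 2470.420.


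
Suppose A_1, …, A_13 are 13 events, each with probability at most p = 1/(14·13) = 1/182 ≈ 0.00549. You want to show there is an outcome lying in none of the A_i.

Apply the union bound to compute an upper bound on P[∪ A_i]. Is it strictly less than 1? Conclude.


Union bound: P[∪_{i=1}^{13} A_i] ≤ Σ_i P[A_i] ≤ 13·p = 13·(1/182) = 1/14.
Numerically: 1/14 ≈ 0.07143.
Is 1/14 < 1? YES.
Since P[∪ A_i] ≤ 1/14 < 1, the complement has P[∩ A_i^c] ≥ 1 − 1/14 = 13/14 > 0, so some outcome avoids every A_i.

13·p = 1/14 ≈ 0.07143; existence CERTIFIED by the union bound.


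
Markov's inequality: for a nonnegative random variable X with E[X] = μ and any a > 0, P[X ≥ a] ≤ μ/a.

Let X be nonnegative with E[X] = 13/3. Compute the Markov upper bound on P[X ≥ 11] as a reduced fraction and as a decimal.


μ = E[X] = 13/3, a = 11.
Markov: P[X ≥ 11] ≤ μ/a = (13/3)/11 = 13/33.
Numerically: ≈ 0.393939.
(Since a = 11 > μ = 4.333333, the bound 13/33 is < 1 and informative.)

P[X ≥ 11] ≤ 13/33 ≈ 0.393939.


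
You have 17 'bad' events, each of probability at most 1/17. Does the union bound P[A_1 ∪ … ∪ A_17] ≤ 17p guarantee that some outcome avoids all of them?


Union bound: P[∪_{i=1}^{17} A_i] ≤ Σ_i P[A_i] ≤ 17·p = 17·(1/17) = 1.
Numerically: 1 ≈ 1.00000.
Is 1 < 1? NO.
Since the bound 1 is ≥ 1, the union bound is uninformative here; it does NOT by itself certify existence.

17·p = 1 ≈ 1.00000; existence NOT certified by the union bound.


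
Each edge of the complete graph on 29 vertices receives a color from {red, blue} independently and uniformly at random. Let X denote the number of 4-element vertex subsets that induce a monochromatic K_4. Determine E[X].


Let X = Σ_S X_S over the C(29, 4) = 23751 subsets S of size 4, where X_S = 1 if the K_4 on S is monochromatic.
For a fixed S, the K_4 on S has C(4, 2) = 6 edges. P[all 6 edges red] = (1/2)^6, and likewise for blue, so P[monochromatic] = 2·(1/2)^6 = 2^{1 − 6} = 1/32.
By linearity of expectation: E[X] = C(29, 4) · 2^{1 − 6} = 23751 · 1/32 = 23751/32.
Numerically: E[X] ≈ 742.21875.

E[X] = C(29,4)·2^(1−C(4,2)) = 23751/32 ≈ 742.21875.


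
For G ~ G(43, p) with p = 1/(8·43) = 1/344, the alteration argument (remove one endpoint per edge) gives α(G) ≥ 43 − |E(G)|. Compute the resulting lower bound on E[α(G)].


E[|E(G)|] = C(43, 2)·p = 903 · (1/344) = 21/8.
E[α(G)] ≥ n − E[|E(G)|] = 43 − 21/8 = 323/8.
Numerically: ≈ 40.37500.
(This is only a lower bound; the true E[α(G)] may be larger.)

E[α(G)] ≥ 323/8 ≈ 40.37500.


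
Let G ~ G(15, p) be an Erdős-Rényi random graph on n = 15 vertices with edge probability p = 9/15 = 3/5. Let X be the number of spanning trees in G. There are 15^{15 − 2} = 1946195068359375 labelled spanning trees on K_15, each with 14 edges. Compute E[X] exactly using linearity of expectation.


K_15 has 15^{15 − 2} = 1946195068359375 labelled spanning trees.
For each such spanning tree H, let X_H = 1 if all 14 edges of H are present in G. Then P[X_H = 1] = p^{14} = (3/5)^{14} = 4782969/6103515625.
By linearity: E[X] = Σ_H E[X_H] = 1946195068359375 · p^{14} = 1946195068359375 · 4782969/6103515625 = 7625597484987/5.
Numerically: E[X] ≈ 1.53e+12.

E[X] = 1946195068359375 · (3/5)^{14} = 7625597484987/5 ≈ 1.53e+12.


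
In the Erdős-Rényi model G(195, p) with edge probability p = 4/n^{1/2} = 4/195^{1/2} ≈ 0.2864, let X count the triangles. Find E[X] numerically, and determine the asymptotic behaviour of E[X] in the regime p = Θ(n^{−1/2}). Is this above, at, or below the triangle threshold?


Number of potential triangles: C(195, 3) = 1216865.
Each occurs with probability p³ ≈ (0.2864)³ ≈ 2.350326e-02.
By linearity: E[X] = C(195, 3)·p³ ≈ 1216865 · 2.350326e-02 ≈ 28600.2913.
Since α = 1/2 < 1, p = c/n^{1/2} ≫ 1/n is above the triangle threshold p ~ 1/n. Asymptotically E[X] ~ (c³/6)·n^{3(1−α)} = (4³/6)·n^{1.5} → ∞; triangles are abundant w.h.p.

E[X] ≈ 28600.2913; in regime p = Θ(1/n^{1/2}) E[X] diverges (above the triangle threshold p ~ 1/n).


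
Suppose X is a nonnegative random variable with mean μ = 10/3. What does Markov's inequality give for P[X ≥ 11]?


μ = E[X] = 10/3, a = 11.
Markov: P[X ≥ 11] ≤ μ/a = (10/3)/11 = 10/33.
Numerically: ≈ 0.30303.
(Since a = 11 > μ = 3.33333, the bound 10/33 is < 1 and informative.)

P[X ≥ 11] ≤ 10/33 ≈ 0.30303.


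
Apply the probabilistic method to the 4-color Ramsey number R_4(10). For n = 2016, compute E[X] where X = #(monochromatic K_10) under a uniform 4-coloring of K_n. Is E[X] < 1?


E[X] = C(2016, 10) · 4^{1 − 45} = 298835995845288230309989008 · 4^{−44} = 298835995845288230309989008/309485009821345068724781056.
As a reduced fraction: E[X] = 18677249740330514394374313/19342813113834066795298816 ≈ 0.9656.
Is E[X] < 1? YES.
Since E[X] < 1, there exists a 4-coloring of K_{2016} with no monochromatic K_10; hence R_4(10) > 2016.

E[X] = 18677249740330514394374313/19342813113834066795298816 ≈ 0.9656; E[X] < 1, so R_4(10) > 2016.


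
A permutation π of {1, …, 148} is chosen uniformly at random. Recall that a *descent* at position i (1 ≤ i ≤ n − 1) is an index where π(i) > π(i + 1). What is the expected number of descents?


Write X = Σ X_I over i = 1, …, 147, with X_I the indicator of one descent.
There are 147 indicators.
For each fixed i, the pair (π(i), π(i+1)) is a uniformly random ordered pair of distinct values from {1, …, 148}; by symmetry P[π(i) > π(i+1)] = 1/2.
By linearity: E[X] = 147 · (1/2) = (148 − 1) · (1/2) = 147/2 ≈ 73.500000.

E[X] = 147/2 = 73.500000.


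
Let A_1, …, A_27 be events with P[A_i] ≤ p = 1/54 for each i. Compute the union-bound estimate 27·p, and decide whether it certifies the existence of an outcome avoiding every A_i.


Union bound: P[∪_{i=1}^{27} A_i] ≤ Σ_i P[A_i] ≤ 27·p = 27·(1/54) = 1/2.
Numerically: 1/2 ≈ 0.50000.
Is 1/2 < 1? YES.
Since P[∪ A_i] ≤ 1/2 < 1, the complement has P[∩ A_i^c] ≥ 1 − 1/2 = 1/2 > 0, so some outcome avoids every A_i.

27·p = 1/2 ≈ 0.50000; existence CERTIFIED by the union bound.


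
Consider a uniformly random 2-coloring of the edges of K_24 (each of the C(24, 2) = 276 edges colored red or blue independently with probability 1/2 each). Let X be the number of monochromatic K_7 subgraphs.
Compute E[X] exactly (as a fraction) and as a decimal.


Let X = Σ_S X_S over the C(24, 7) = 346104 subsets S of size 7, where X_S = 1 if the K_7 on S is monochromatic.
For a fixed S, the K_7 on S has C(7, 2) = 21 edges. P[all 21 edges red] = (1/2)^21, and likewise for blue, so P[monochromatic] = 2·(1/2)^21 = 2^{1 − 21} = 1/1048576.
Summing: E[X] = C(24, 7) · 2^{1 − 21} = 346104 · 1/1048576 = 43263/131072.
Numerically: E[X] ≈ 0.330.

E[X] = C(24,7)·2^(1−C(7,2)) = 43263/131072 ≈ 0.330.


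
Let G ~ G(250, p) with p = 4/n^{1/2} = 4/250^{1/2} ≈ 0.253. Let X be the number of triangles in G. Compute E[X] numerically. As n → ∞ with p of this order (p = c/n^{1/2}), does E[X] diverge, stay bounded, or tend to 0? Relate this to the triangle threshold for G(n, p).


Number of potential triangles: C(250, 3) = 2573000.
Each occurs with probability p³ ≈ (0.253)³ ≈ 1.61909e-02.
By linearity: E[X] = C(250, 3)·p³ ≈ 2573000 · 1.61909e-02 ≈ 41659.087.
Since α = 1/2 < 1, p = c/n^{1/2} ≫ 1/n is above the triangle threshold p ~ 1/n. Asymptotically E[X] ~ (c³/6)·n^{3(1−α)} = (4³/6)·n^{1.5} → ∞; triangles are abundant w.h.p.

E[X] ≈ 41659.087; in regime p = Θ(1/n^{1/2}) E[X] diverges (above the triangle threshold p ~ 1/n).


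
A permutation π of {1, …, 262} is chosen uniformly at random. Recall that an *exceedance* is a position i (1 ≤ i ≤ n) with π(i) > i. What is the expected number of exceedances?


Write X = Σ_{i=1}^{262} X_i, where X_i = 1_{π(i) > i}.
For each fixed i, π(i) is uniform over {1, …, 262} (marginal of a uniform permutation), so P[π(i) > i] = (n − i)/n. Summing: Σ_{i=1}^{262} (n − i)/n = (0 + 1 + … + 261)/262 = 262(262 − 1)/(2·262) = (262 − 1)/2.
Hence E[X] = Σ_{i=1}^{262} (262 − i)/262 = 261/2 ≈ 130.500.

E[X] = 261/2 = 130.500.


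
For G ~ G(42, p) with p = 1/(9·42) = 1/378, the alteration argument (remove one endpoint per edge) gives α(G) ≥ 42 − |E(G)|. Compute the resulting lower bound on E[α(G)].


E[|E(G)|] = C(42, 2)·p = 861 · (1/378) = 41/18.
E[α(G)] ≥ n − E[|E(G)|] = 42 − 41/18 = 715/18.
Numerically: ≈ 39.7222.
(This is only a lower bound; the true E[α(G)] may be larger.)

E[α(G)] ≥ 715/18 ≈ 39.7222.


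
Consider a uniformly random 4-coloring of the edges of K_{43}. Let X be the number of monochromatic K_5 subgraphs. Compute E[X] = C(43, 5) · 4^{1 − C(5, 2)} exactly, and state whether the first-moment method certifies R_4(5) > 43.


E[X] = C(43, 5) · 4^{1 − 10} = 962598 · 4^{−9} = 962598/262144.
As a reduced fraction: E[X] = 481299/131072 ≈ 3.672.
Is E[X] < 1? NO.
Since E[X] ≥ 1, the first-moment bound is inconclusive at n = 43; it does NOT by itself certify R_4(5) > 43.

E[X] = 481299/131072 ≈ 3.672; E[X] ≥ 1; first-moment method inconclusive here.


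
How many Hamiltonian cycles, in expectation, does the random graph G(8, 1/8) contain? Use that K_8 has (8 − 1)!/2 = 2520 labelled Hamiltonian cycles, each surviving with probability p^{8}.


K_8 has (8 − 1)!/2 = 2520 labelled Hamiltonian cycles.
For each such Hamiltonian cycle H, let X_H = 1 if all 8 edges of H are present in G. Then P[X_H = 1] = p^{8} = (1/8)^{8} = 1/16777216.
By linearity of expectation: E[X] = Σ_H E[X_H] = 2520 · p^{8} = 2520 · 1/16777216 = 315/2097152.
Numerically: E[X] ≈ 0.0001502.

E[X] = 2520 · (1/8)^{8} = 315/2097152 ≈ 0.0001502.


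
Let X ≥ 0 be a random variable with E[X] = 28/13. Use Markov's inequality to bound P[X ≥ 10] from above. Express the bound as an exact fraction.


μ = E[X] = 28/13, a = 10.
Markov: P[X ≥ 10] ≤ μ/a = (28/13)/10 = 14/65.
Numerically: ≈ 0.21538.
(Since a = 10 > μ = 2.15385, the bound 14/65 is < 1 and informative.)

P[X ≥ 10] ≤ 14/65 ≈ 0.21538.


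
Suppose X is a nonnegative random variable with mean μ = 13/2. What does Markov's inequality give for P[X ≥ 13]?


μ = E[X] = 13/2, a = 13.
Markov: P[X ≥ 13] ≤ μ/a = (13/2)/13 = 1/2.
Numerically: ≈ 0.500.
(Since a = 13 > μ = 6.500, the bound 1/2 is < 1 and informative.)

P[X ≥ 13] ≤ 1/2 ≈ 0.500.


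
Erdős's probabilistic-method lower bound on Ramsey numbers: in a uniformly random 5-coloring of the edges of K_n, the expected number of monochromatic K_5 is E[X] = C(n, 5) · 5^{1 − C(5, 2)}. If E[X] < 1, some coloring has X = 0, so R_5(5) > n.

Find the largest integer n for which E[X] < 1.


We need C(n, 5) · 5^{1 − 10} < 1, i.e. C(n, 5) < 5^{10 − 1} = 1953125.
Check values of n near the boundary:
  n = 44: C(44, 5) = 1086008; 1086008 < 1953125? YES
  n = 45: C(45, 5) = 1221759; 1221759 < 1953125? YES
  n = 46: C(46, 5) = 1370754; 1370754 < 1953125? YES
  n = 47: C(47, 5) = 1533939; 1533939 < 1953125? YES
  n = 48: C(48, 5) = 1712304; 1712304 < 1953125? YES
  n = 49: C(49, 5) = 1906884; 1906884 < 1953125? YES
  n = 50: C(50, 5) = 2118760; 2118760 < 1953125? NO
  n = 51: C(51, 5) = 2349060; 2349060 < 1953125? NO
The largest n with C(n, 5) < 1953125 is n = 49 (where E[X] = 1906884/1953125 ≈ 0.97632). Hence R_5(5) > 49, i.e. R_5(5) ≥ 50.

Largest n = 49; hence R_5(5) > 49.


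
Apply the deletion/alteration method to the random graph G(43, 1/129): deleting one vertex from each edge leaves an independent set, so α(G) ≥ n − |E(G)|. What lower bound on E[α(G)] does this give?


E[|E(G)|] = C(43, 2)·p = 903 · (1/129) = 7.
E[α(G)] ≥ n − E[|E(G)|] = 43 − 7 = 36.
Numerically: ≈ 36.000000.
(This is only a lower bound; the true E[α(G)] may be larger.)

E[α(G)] ≥ 36 ≈ 36.000000.
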